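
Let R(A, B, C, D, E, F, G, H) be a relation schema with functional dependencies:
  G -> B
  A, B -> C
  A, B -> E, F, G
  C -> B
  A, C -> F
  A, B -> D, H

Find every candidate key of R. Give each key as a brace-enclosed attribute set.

{A, B}, {A, C}, {A, G}

Attributes never on any right-hand side: {A} — every candidate key must contain it.
Closure of {A, B} is {A, B, C, D, E, F, G, H}, the whole schema; {A, B} is a candidate key.
Closure of {A, C} is {A, B, C, D, E, F, G, H}, the whole schema; {A, C} is a candidate key.
Closure of {A, G} is {A, B, C, D, E, F, G, H}, the whole schema; {A, G} is a candidate key.
These are minimal and exhaustive — every other superkey contains one of them.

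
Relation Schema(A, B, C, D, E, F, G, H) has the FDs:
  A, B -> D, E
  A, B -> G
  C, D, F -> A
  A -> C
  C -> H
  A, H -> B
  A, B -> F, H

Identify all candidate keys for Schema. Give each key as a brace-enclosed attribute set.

{A}, {C, D, F}

{A}⁺ = {A, B, C, D, E, F, G, H} — all of the relation — so {A} is a candidate key.
{C, D, F}⁺ = {A, B, C, D, E, F, G, H} — all of the relation — so {C, D, F} is a candidate key.
No proper subset of any of these is a key, and no other minimal superkey exists.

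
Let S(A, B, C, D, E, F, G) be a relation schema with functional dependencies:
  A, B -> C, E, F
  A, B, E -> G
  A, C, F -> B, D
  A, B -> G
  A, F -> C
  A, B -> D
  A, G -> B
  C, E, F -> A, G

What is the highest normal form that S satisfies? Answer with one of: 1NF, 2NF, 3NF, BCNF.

Candidate keys: {A, B}, {A, F}, {A, G}, {C, E, F}. Prime attributes: {A, B, C, E, F, G}.
Each dependency's left side is a superkey — BCNF holds.

BCNF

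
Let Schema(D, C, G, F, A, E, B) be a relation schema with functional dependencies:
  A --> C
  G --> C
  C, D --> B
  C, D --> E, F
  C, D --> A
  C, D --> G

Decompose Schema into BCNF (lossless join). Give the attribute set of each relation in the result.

Candidate keys of the original relation: {A, D}, {C, D}, {D, G}.
Within {A, B, C, D, E, F, G}: {A}⁺ ∩ {A, B, C, D, E, F, G} = {A, C}, not the whole set, so A --> C violates BCNF; decompose into {A, C} and {A, B, D, E, F, G}.
{A, C} has no BCNF violation.
{A, B, D, E, F, G} has no BCNF violation.

{A, B, D, E, F, G}; {A, C}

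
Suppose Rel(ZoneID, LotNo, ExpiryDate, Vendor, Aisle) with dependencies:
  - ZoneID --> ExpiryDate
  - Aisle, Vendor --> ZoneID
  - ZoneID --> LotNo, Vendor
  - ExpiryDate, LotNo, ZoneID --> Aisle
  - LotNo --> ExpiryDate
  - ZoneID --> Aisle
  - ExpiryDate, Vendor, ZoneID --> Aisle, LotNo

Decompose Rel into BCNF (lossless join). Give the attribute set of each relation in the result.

Candidate keys of the original relation: {Aisle, Vendor}, {ZoneID}.
In {Aisle, ExpiryDate, LotNo, Vendor, ZoneID}, {LotNo} is not a superkey ({LotNo}⁺ restricted to this set is {ExpiryDate, LotNo}), so split on LotNo --> ExpiryDate into {ExpiryDate, LotNo} and {Aisle, LotNo, Vendor, ZoneID}.
{ExpiryDate, LotNo} has no BCNF violation.
{Aisle, LotNo, Vendor, ZoneID} has no BCNF violation.

{Aisle, LotNo, Vendor, ZoneID}; {ExpiryDate, LotNo}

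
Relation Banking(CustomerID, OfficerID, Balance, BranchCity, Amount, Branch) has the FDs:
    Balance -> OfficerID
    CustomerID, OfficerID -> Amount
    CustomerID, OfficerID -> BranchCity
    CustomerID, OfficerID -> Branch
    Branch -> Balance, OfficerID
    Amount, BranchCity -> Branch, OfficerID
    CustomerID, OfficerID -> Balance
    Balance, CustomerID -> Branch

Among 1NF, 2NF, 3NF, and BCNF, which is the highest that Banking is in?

3NF

Candidate keys: {Amount, BranchCity, CustomerID}, {Balance, CustomerID}, {Branch, CustomerID}, {CustomerID, OfficerID}. Prime attributes: {Amount, Balance, Branch, BranchCity, CustomerID, OfficerID}.
Balance -> OfficerID: {Balance}⁺ = {Balance, OfficerID}, which is not all of the attributes, so the left side is not a superkey — BCNF is violated.
Since {OfficerID} ⊆ prime attributes and every other non-superkey FD also has a prime right side, the schema is in 3NF.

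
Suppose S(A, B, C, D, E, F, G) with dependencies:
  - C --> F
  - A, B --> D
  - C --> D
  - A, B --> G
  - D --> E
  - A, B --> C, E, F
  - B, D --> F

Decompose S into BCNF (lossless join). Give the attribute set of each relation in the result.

Candidate key of the original relation: {A, B}.
Within {A, B, C, D, E, F, G}: {C}⁺ ∩ {A, B, C, D, E, F, G} = {C, D, E, F}, not the whole set, so C --> D, E, F violates BCNF; decompose into {C, D, E, F} and {A, B, C, G}.
Within {C, D, E, F}: {D}⁺ ∩ {C, D, E, F} = {D, E}, not the whole set, so D --> E violates BCNF; decompose into {D, E} and {C, D, F}.
{D, E} has no BCNF violation.
{C, D, F} has no BCNF violation.
{A, B, C, G} has no BCNF violation.

{A, B, C, G}; {C, D, F}; {D, E}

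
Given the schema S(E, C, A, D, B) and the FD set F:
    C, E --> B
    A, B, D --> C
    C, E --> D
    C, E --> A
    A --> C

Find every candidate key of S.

{A, E}, {C, E}

{E} never appears on the right of any FD, so every key must include it.
{A, E}⁺ = {A, B, C, D, E} — all of the relation — so {A, E} is a candidate key.
{C, E}⁺ = {A, B, C, D, E} — all of the relation — so {C, E} is a candidate key.
Any other superkey properly contains one of these, so there are no further candidate keys.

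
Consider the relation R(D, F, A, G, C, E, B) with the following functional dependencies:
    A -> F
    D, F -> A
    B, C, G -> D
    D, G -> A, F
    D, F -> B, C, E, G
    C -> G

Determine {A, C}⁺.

Start with {A, C}.
A -> F applies; add {F} → now {A, C, F}.
C -> G applies; add {G} → now {A, C, F, G}.
No further FD applies.

{A, C, F, G}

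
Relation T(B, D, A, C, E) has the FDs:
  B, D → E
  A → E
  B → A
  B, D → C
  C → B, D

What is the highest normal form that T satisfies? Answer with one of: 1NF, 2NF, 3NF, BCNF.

1NF

Candidate keys: {B, D}, {C}. Prime attributes: {B, C, D}.
For A → E we have {A}⁺ = {A, E}; {A} is not a superkey, so BCNF fails.
Because {E} is non-prime and the left side of A → E is not a superkey, the relation is not in 3NF.
The proper key subset {B} of {B, D} determines non-prime {A, E}, so the relation is not even in 2NF.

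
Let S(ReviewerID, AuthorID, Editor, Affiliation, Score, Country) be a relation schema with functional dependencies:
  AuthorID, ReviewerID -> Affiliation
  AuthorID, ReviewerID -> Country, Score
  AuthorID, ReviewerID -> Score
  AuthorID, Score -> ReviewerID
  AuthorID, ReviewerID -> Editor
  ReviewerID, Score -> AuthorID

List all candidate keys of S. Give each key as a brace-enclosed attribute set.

{AuthorID, ReviewerID}, {AuthorID, Score}, {ReviewerID, Score}

{AuthorID, ReviewerID}⁺ = {Affiliation, AuthorID, Country, Editor, ReviewerID, Score} — all of the relation — so {AuthorID, ReviewerID} is a candidate key.
{AuthorID, Score}⁺ = {Affiliation, AuthorID, Country, Editor, ReviewerID, Score} — all of the relation — so {AuthorID, Score} is a candidate key.
{ReviewerID, Score}⁺ = {Affiliation, AuthorID, Country, Editor, ReviewerID, Score} — all of the relation — so {ReviewerID, Score} is a candidate key.
These are minimal and exhaustive — every other superkey contains one of them.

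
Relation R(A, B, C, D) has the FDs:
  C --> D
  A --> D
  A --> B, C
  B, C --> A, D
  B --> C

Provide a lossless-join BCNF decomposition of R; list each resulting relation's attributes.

{A, B, C}; {C, D}

Candidate keys of the original relation: {A}, {B}.
Within {A, B, C, D}: {C}⁺ ∩ {A, B, C, D} = {C, D}, not the whole set, so C --> D violates BCNF; decompose into {C, D} and {A, B, C}.
{C, D} has no BCNF violation.
{A, B, C} has no BCNF violation.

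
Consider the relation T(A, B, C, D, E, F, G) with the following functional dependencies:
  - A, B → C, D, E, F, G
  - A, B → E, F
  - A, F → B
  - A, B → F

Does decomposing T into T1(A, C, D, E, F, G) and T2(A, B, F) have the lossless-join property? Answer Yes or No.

Yes

Common attributes: {A, F}; their closure is {A, B, C, D, E, F, G}.
This includes all of T1, so the common attributes are a superkey of T1 — the join is lossless.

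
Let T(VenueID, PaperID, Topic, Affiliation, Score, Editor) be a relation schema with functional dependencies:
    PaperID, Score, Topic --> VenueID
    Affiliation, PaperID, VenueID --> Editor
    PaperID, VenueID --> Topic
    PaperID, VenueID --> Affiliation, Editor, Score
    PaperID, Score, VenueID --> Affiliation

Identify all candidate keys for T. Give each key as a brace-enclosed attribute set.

{PaperID, Score, Topic}, {PaperID, VenueID}

Attributes never on any right-hand side: {PaperID} — every candidate key must contain it.
{PaperID, VenueID}⁺ = {Affiliation, Editor, PaperID, Score, Topic, VenueID} — all of the relation — so {PaperID, VenueID} is a candidate key.
{PaperID, Score, Topic}⁺ = {Affiliation, Editor, PaperID, Score, Topic, VenueID} — all of the relation — so {PaperID, Score, Topic} is a candidate key.
Any other superkey properly contains one of these, so there are no further candidate keys.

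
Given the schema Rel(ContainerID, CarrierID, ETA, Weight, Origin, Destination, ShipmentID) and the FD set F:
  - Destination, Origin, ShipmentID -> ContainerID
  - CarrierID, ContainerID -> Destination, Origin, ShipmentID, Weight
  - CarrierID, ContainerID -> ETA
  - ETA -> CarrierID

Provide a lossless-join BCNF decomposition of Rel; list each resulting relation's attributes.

Candidate keys of the original relation: {CarrierID, ContainerID}, {CarrierID, Destination, Origin, ShipmentID}, {ContainerID, ETA}, {Destination, ETA, Origin, ShipmentID}.
In {CarrierID, ContainerID, Destination, ETA, Origin, ShipmentID, Weight}, {Destination, Origin, ShipmentID} is not a superkey ({Destination, Origin, ShipmentID}⁺ restricted to this set is {ContainerID, Destination, Origin, ShipmentID}), so split on Destination, Origin, ShipmentID -> ContainerID into {ContainerID, Destination, Origin, ShipmentID} and {CarrierID, Destination, ETA, Origin, ShipmentID, Weight}.
{ContainerID, Destination, Origin, ShipmentID}: every determinant is a superkey — BCNF.
In {CarrierID, Destination, ETA, Origin, ShipmentID, Weight}, {ETA} is not a superkey ({ETA}⁺ restricted to this set is {CarrierID, ETA}), so split on ETA -> CarrierID into {CarrierID, ETA} and {Destination, ETA, Origin, ShipmentID, Weight}.
{CarrierID, ETA}: every determinant is a superkey — BCNF.
{Destination, ETA, Origin, ShipmentID, Weight}: every determinant is a superkey — BCNF.

{CarrierID, ETA}; {ContainerID, Destination, Origin, ShipmentID}; {Destination, ETA, Origin, ShipmentID, Weight}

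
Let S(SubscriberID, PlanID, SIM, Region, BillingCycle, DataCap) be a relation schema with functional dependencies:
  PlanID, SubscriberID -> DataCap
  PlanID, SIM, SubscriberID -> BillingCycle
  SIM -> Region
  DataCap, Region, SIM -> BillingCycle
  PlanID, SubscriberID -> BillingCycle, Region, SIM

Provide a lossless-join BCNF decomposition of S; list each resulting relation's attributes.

Candidate key of the original relation: {PlanID, SubscriberID}.
In {BillingCycle, DataCap, PlanID, Region, SIM, SubscriberID}, {SIM} is not a superkey ({SIM}⁺ restricted to this set is {Region, SIM}), so split on SIM -> Region into {Region, SIM} and {BillingCycle, DataCap, PlanID, SIM, SubscriberID}.
{Region, SIM}: every determinant is a superkey — BCNF.
In {BillingCycle, DataCap, PlanID, SIM, SubscriberID}, {DataCap, SIM} is not a superkey ({DataCap, SIM}⁺ restricted to this set is {BillingCycle, DataCap, SIM}), so split on DataCap, SIM -> BillingCycle into {BillingCycle, DataCap, SIM} and {DataCap, PlanID, SIM, SubscriberID}.
{BillingCycle, DataCap, SIM}: every determinant is a superkey — BCNF.
{DataCap, PlanID, SIM, SubscriberID}: every determinant is a superkey — BCNF.

{BillingCycle, DataCap, SIM}; {DataCap, PlanID, SIM, SubscriberID}; {Region, SIM}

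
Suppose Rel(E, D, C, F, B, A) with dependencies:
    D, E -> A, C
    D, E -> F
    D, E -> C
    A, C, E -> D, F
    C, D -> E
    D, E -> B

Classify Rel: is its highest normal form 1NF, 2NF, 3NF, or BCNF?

BCNF

Candidate keys: {A, C, E}, {C, D}, {D, E}. Prime attributes: {A, C, D, E}.
Each dependency's left side is a superkey — BCNF holds.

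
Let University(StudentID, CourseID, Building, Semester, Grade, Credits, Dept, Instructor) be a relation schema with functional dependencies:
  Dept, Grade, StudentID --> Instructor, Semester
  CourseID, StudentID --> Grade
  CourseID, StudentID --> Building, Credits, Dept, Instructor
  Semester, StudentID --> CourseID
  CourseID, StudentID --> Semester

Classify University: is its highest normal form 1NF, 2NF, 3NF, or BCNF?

BCNF

Candidate keys: {CourseID, StudentID}, {Dept, Grade, StudentID}, {Semester, StudentID}. Prime attributes: {CourseID, Dept, Grade, Semester, StudentID}.
The left-hand side of every FD is a superkey, so BCNF is satisfied.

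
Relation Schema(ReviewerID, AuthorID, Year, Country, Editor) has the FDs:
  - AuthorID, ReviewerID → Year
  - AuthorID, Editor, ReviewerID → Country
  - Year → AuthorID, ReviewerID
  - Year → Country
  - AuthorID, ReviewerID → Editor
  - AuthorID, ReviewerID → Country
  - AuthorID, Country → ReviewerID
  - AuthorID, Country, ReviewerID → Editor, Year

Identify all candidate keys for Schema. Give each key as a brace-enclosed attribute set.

{AuthorID, Country}, {AuthorID, ReviewerID}, {Year}

{Year}⁺ = {AuthorID, Country, Editor, ReviewerID, Year} — all of the relation — so {Year} is a candidate key.
{AuthorID, Country}⁺ = {AuthorID, Country, Editor, ReviewerID, Year} — all of the relation — so {AuthorID, Country} is a candidate key.
{AuthorID, ReviewerID}⁺ = {AuthorID, Country, Editor, ReviewerID, Year} — all of the relation — so {AuthorID, ReviewerID} is a candidate key.
These are minimal and exhaustive — every other superkey contains one of them.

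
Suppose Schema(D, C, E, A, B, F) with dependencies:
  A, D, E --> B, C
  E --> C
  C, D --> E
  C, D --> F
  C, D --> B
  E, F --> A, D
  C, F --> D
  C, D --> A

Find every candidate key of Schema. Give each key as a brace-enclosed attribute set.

{C, D}, {C, F}, {D, E}, {E, F}

Closure of {C, D} is {A, B, C, D, E, F}, the whole schema; {C, D} is a candidate key.
Closure of {C, F} is {A, B, C, D, E, F}, the whole schema; {C, F} is a candidate key.
Closure of {D, E} is {A, B, C, D, E, F}, the whole schema; {D, E} is a candidate key.
Closure of {E, F} is {A, B, C, D, E, F}, the whole schema; {E, F} is a candidate key.
Any other superkey properly contains one of these, so there are no further candidate keys.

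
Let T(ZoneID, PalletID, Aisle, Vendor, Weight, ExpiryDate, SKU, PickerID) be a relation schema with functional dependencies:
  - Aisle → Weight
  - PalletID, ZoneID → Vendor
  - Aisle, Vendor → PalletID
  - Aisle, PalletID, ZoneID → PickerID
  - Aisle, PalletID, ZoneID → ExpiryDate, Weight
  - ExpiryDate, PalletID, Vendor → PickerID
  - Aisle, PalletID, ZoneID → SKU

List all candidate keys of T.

No FD produces {Aisle, ZoneID}, so they must be in every candidate key.
{Aisle, PalletID, ZoneID}⁺ = {Aisle, ExpiryDate, PalletID, PickerID, SKU, Vendor, Weight, ZoneID} — all of the relation — so {Aisle, PalletID, ZoneID} is a candidate key.
{Aisle, Vendor, ZoneID}⁺ = {Aisle, ExpiryDate, PalletID, PickerID, SKU, Vendor, Weight, ZoneID} — all of the relation — so {Aisle, Vendor, ZoneID} is a candidate key.
No proper subset of any of these is a key, and no other minimal superkey exists.

{Aisle, PalletID, ZoneID}, {Aisle, Vendor, ZoneID}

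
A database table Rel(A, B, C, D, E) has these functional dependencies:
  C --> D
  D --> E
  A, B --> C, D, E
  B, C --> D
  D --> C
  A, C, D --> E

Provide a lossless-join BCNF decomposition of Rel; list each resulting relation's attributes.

{A, B, C}; {C, D, E}

Candidate key of the original relation: {A, B}.
In {A, B, C, D, E}, {C} is not a superkey ({C}⁺ restricted to this set is {C, D, E}), so split on C --> D, E into {C, D, E} and {A, B, C}.
{C, D, E} is in BCNF.
{A, B, C} is in BCNF.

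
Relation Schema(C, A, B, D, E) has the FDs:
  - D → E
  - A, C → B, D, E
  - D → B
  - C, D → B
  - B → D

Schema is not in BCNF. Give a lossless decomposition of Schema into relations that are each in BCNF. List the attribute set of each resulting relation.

{A, C, D}; {B, D, E}

Candidate key of the original relation: {A, C}.
In {A, B, C, D, E}, {D} is not a superkey ({D}⁺ restricted to this set is {B, D, E}), so split on D → B, E into {B, D, E} and {A, C, D}.
{B, D, E} has no BCNF violation.
{A, C, D} has no BCNF violation.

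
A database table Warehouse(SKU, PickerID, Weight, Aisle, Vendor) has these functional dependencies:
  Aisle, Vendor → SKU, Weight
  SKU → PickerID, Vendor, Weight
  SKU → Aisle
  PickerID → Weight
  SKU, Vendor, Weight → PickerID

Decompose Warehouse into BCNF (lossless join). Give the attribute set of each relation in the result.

{Aisle, PickerID, SKU, Vendor}; {PickerID, Weight}

Candidate keys of the original relation: {Aisle, Vendor}, {SKU}.
{Aisle, PickerID, SKU, Vendor, Weight}: {PickerID} determines {PickerID, Weight} here but is not a superkey — split on PickerID → Weight, giving {PickerID, Weight} and {Aisle, PickerID, SKU, Vendor}.
{PickerID, Weight} is in BCNF.
{Aisle, PickerID, SKU, Vendor} is in BCNF.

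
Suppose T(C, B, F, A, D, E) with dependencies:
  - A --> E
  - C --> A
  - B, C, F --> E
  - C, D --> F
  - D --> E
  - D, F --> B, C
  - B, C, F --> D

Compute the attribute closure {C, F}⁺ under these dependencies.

Start with {C, F}.
C --> A applies; add {A} → now {A, C, F}.
A --> E applies; add {E} → now {A, C, E, F}.
No further FD applies.

{A, C, E, F}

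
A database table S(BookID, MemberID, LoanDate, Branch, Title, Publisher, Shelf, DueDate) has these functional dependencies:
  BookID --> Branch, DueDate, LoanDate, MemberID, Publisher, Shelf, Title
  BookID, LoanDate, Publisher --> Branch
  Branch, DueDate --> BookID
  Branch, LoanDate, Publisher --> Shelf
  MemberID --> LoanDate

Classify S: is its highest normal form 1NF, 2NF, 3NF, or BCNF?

2NF

Candidate keys: {BookID}, {Branch, DueDate}. Prime attributes: {BookID, Branch, DueDate}.
Branch, LoanDate, Publisher --> Shelf: {Branch, LoanDate, Publisher}⁺ = {Branch, LoanDate, Publisher, Shelf}, which is not all of the attributes, so the left side is not a superkey — BCNF is violated.
Because {Shelf} is non-prime and the left side of Branch, LoanDate, Publisher --> Shelf is not a superkey, the relation is not in 3NF.
No non-prime attribute depends on a proper subset of any candidate key, so 2NF holds.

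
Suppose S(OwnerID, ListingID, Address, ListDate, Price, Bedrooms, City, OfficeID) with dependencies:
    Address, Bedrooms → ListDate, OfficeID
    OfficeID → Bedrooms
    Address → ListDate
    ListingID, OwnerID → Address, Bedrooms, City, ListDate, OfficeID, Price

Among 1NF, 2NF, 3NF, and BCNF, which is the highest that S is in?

2NF

Candidate key: {ListingID, OwnerID}. Prime attributes: {ListingID, OwnerID}.
Address, Bedrooms → ListDate, OfficeID breaks BCNF: {Address, Bedrooms}⁺ = {Address, Bedrooms, ListDate, OfficeID}, so {Address, Bedrooms} is not a superkey.
Because {ListDate, OfficeID} are non-prime and the left side of Address, Bedrooms → ListDate, OfficeID is not a superkey, the relation is not in 3NF.
Checking every proper subset of each key, none determines a non-prime attribute — 2NF is satisfied.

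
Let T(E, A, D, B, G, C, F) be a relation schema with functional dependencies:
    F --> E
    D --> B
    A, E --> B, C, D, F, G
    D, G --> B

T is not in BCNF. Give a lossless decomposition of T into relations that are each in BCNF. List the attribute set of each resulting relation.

Candidate keys of the original relation: {A, E}, {A, F}.
Within {A, B, C, D, E, F, G}: {F}⁺ ∩ {A, B, C, D, E, F, G} = {E, F}, not the whole set, so F --> E violates BCNF; decompose into {E, F} and {A, B, C, D, F, G}.
{E, F}: every determinant is a superkey — BCNF.
Within {A, B, C, D, F, G}: {D}⁺ ∩ {A, B, C, D, F, G} = {B, D}, not the whole set, so D --> B violates BCNF; decompose into {B, D} and {A, C, D, F, G}.
{B, D}: every determinant is a superkey — BCNF.
{A, C, D, F, G}: every determinant is a superkey — BCNF.

{A, C, D, F, G}; {B, D}; {E, F}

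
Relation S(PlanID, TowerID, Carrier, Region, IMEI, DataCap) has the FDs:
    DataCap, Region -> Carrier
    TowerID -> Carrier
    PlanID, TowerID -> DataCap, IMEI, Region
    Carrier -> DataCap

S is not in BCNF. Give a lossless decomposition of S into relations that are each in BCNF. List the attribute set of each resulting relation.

Candidate key of the original relation: {PlanID, TowerID}.
Within {Carrier, DataCap, IMEI, PlanID, Region, TowerID}: {DataCap, Region}⁺ ∩ {Carrier, DataCap, IMEI, PlanID, Region, TowerID} = {Carrier, DataCap, Region}, not the whole set, so DataCap, Region -> Carrier violates BCNF; decompose into {Carrier, DataCap, Region} and {DataCap, IMEI, PlanID, Region, TowerID}.
Within {Carrier, DataCap, Region}: {Carrier}⁺ ∩ {Carrier, DataCap, Region} = {Carrier, DataCap}, not the whole set, so Carrier -> DataCap violates BCNF; decompose into {Carrier, DataCap} and {Carrier, Region}.
{Carrier, DataCap} is in BCNF.
{Carrier, Region} is in BCNF.
Within {DataCap, IMEI, PlanID, Region, TowerID}: {TowerID}⁺ ∩ {DataCap, IMEI, PlanID, Region, TowerID} = {DataCap, TowerID}, not the whole set, so TowerID -> DataCap violates BCNF; decompose into {DataCap, TowerID} and {IMEI, PlanID, Region, TowerID}.
{DataCap, TowerID} is in BCNF.
{IMEI, PlanID, Region, TowerID} is in BCNF.

{Carrier, DataCap}; {Carrier, Region}; {DataCap, TowerID}; {IMEI, PlanID, Region, TowerID}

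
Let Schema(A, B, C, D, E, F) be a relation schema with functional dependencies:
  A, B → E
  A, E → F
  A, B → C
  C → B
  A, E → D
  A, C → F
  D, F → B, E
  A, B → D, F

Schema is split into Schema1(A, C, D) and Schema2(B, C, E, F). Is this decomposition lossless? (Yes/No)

Common attributes: {C}; their closure is {B, C}.
The closure covers neither Schema1 nor Schema2 entirely; the join is not lossless.

No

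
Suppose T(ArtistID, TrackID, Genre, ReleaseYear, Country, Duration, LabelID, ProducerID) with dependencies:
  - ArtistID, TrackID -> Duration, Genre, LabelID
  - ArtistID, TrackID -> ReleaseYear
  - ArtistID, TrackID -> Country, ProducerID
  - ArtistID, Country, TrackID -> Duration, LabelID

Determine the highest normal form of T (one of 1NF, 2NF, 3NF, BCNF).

BCNF

Candidate key: {ArtistID, TrackID}. Prime attributes: {ArtistID, TrackID}.
Every FD has a superkey on the left, so the relation is in BCNF.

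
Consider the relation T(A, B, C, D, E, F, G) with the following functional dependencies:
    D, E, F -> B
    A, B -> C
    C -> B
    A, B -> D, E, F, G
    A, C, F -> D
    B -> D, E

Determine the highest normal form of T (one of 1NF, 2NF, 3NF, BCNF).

3NF

Candidate keys: {A, B}, {A, C}, {A, D, E, F}. Prime attributes: {A, B, C, D, E, F}.
D, E, F -> B: {D, E, F}⁺ = {B, D, E, F}, which is not all of the attributes, so the left side is not a superkey — BCNF is violated.
Its right-hand attributes {B} are all prime, as are those of every other non-superkey FD — the relation is in 3NF.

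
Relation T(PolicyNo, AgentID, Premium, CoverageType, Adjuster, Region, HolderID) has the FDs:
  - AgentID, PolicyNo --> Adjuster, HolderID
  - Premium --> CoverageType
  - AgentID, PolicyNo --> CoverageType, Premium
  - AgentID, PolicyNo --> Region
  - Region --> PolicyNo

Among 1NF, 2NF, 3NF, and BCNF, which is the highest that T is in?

2NF

Candidate keys: {AgentID, PolicyNo}, {AgentID, Region}. Prime attributes: {AgentID, PolicyNo, Region}.
Premium --> CoverageType: {Premium}⁺ = {CoverageType, Premium}, which is not all of the attributes, so the left side is not a superkey — BCNF is violated.
Because {CoverageType} is non-prime and the left side of Premium --> CoverageType is not a superkey, the relation is not in 3NF.
No proper subset of a key has a non-prime attribute in its closure, so there is no partial dependency; 2NF holds.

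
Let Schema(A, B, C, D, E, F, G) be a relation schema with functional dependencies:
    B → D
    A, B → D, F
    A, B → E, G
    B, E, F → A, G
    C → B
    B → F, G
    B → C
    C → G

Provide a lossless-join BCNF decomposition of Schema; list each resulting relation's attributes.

Candidate keys of the original relation: {A, B}, {A, C}, {B, E}, {C, E}.
Within {A, B, C, D, E, F, G}: {B}⁺ ∩ {A, B, C, D, E, F, G} = {B, C, D, F, G}, not the whole set, so B → C, D, F, G violates BCNF; decompose into {B, C, D, F, G} and {A, B, E}.
{B, C, D, F, G}: every determinant is a superkey — BCNF.
{A, B, E}: every determinant is a superkey — BCNF.

{A, B, E}; {B, C, D, F, G}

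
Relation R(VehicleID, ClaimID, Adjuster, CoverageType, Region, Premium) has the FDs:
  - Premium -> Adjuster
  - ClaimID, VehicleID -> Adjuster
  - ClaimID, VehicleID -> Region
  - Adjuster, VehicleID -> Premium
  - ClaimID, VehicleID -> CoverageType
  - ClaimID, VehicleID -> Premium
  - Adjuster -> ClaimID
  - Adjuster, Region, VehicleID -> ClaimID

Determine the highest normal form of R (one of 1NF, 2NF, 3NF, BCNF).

3NF

Candidate keys: {Adjuster, VehicleID}, {ClaimID, VehicleID}, {Premium, VehicleID}. Prime attributes: {Adjuster, ClaimID, Premium, VehicleID}.
Premium -> Adjuster breaks BCNF: {Premium}⁺ = {Adjuster, ClaimID, Premium}, so {Premium} is not a superkey.
Since {Adjuster} ⊆ prime attributes and every other non-superkey FD also has a prime right side, the schema is in 3NF.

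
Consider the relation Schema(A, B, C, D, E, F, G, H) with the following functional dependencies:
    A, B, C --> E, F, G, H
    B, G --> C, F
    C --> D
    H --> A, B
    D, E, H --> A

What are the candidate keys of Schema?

{A, B, C}, {A, B, G}, {C, H}, {G, H}

{C, H} is a candidate key since {C, H}⁺ = {A, B, C, D, E, F, G, H} covers every attribute.
{G, H} is a candidate key since {G, H}⁺ = {A, B, C, D, E, F, G, H} covers every attribute.
{A, B, C} is a candidate key since {A, B, C}⁺ = {A, B, C, D, E, F, G, H} covers every attribute.
{A, B, G} is a candidate key since {A, B, G}⁺ = {A, B, C, D, E, F, G, H} covers every attribute.
These are minimal and exhaustive — every other superkey contains one of them.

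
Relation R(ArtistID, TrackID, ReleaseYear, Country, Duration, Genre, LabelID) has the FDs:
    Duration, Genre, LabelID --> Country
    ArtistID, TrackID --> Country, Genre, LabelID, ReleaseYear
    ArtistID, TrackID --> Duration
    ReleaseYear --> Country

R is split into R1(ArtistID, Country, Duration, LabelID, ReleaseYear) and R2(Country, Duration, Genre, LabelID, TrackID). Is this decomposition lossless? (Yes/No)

No

Common attributes: {Country, Duration, LabelID}; their closure is {Country, Duration, LabelID}.
Neither R1 nor R2 is contained in that closure, so the decomposition is lossy.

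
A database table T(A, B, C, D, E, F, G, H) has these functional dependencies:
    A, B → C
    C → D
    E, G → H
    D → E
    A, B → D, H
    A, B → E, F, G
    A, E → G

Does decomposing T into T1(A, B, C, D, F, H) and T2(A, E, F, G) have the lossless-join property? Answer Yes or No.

Common attributes: {A, F}; their closure is {A, F}.
The closure covers neither T1 nor T2 entirely; the join is not lossless.

No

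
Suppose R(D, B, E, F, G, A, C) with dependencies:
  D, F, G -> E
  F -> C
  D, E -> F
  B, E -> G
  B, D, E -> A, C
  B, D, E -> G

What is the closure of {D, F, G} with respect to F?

{C, D, E, F, G}

Start with {D, F, G}.
D, F, G -> E applies; add {E} → now {D, E, F, G}.
F -> C applies; add {C} → now {C, D, E, F, G}.
No further FD applies.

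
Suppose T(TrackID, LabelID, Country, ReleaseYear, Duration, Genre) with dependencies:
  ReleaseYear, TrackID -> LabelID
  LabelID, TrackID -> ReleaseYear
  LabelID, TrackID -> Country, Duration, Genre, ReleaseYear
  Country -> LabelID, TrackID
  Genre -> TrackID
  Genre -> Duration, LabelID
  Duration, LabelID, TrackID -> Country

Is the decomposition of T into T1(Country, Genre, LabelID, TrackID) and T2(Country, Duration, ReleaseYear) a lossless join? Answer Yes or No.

The shared attributes are {Country} and {Country}⁺ = {Country, Duration, Genre, LabelID, ReleaseYear, TrackID}.
T1 is contained in that closure, so T1 ∩ T2 -> T1 holds and the join is lossless.

Yes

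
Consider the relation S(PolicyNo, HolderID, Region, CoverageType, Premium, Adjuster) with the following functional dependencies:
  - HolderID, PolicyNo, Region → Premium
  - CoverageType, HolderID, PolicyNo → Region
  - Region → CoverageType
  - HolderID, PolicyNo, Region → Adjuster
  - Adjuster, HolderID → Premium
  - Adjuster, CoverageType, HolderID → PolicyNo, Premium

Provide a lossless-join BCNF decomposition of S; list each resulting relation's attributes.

Candidate keys of the original relation: {Adjuster, CoverageType, HolderID}, {Adjuster, HolderID, Region}, {CoverageType, HolderID, PolicyNo}, {HolderID, PolicyNo, Region}.
{Adjuster, CoverageType, HolderID, PolicyNo, Premium, Region}: {Region} determines {CoverageType, Region} here but is not a superkey — split on Region → CoverageType, giving {CoverageType, Region} and {Adjuster, HolderID, PolicyNo, Premium, Region}.
{CoverageType, Region}: every determinant is a superkey — BCNF.
{Adjuster, HolderID, PolicyNo, Premium, Region}: {Adjuster, HolderID} determines {Adjuster, HolderID, Premium} here but is not a superkey — split on Adjuster, HolderID → Premium, giving {Adjuster, HolderID, Premium} and {Adjuster, HolderID, PolicyNo, Region}.
{Adjuster, HolderID, Premium}: every determinant is a superkey — BCNF.
{Adjuster, HolderID, PolicyNo, Region}: every determinant is a superkey — BCNF.

{Adjuster, HolderID, PolicyNo, Region}; {Adjuster, HolderID, Premium}; {CoverageType, Region}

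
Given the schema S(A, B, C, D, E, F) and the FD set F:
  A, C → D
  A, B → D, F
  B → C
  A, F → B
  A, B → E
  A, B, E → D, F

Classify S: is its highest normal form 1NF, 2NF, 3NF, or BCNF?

1NF

Candidate keys: {A, B}, {A, F}. Prime attributes: {A, B, F}.
A, C → D breaks BCNF: {A, C}⁺ = {A, C, D}, so {A, C} is not a superkey.
A, C → D determines the non-prime attribute {D} from a non-superkey — 3NF is violated.
{B} is a proper subset of the key {A, B}, and {B}⁺ contains the non-prime attribute {C} — a partial dependency, so 2NF is violated.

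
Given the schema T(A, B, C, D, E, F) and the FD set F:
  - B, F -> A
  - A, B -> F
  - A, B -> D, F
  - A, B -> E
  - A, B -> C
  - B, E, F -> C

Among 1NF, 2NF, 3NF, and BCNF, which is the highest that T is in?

Candidate keys: {A, B}, {B, F}. Prime attributes: {A, B, F}.
The left-hand side of every FD is a superkey, so BCNF is satisfied.

BCNF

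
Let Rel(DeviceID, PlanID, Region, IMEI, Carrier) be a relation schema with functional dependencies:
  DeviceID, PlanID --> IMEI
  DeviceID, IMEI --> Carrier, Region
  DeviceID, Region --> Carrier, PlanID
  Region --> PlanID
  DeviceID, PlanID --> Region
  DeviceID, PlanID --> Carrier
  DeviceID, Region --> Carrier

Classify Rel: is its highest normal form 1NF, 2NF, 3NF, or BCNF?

3NF

Candidate keys: {DeviceID, IMEI}, {DeviceID, PlanID}, {DeviceID, Region}. Prime attributes: {DeviceID, IMEI, PlanID, Region}.
Region --> PlanID breaks BCNF: {Region}⁺ = {PlanID, Region}, so {Region} is not a superkey.
Its right-hand attributes {PlanID} are all prime, as are those of every other non-superkey FD — the relation is in 3NF.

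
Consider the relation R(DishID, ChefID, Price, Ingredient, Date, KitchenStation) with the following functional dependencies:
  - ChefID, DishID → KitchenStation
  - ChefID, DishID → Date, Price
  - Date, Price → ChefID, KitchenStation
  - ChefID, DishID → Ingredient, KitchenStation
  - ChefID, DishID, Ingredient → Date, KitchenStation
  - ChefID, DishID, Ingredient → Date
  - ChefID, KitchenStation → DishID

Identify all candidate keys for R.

Closure of {ChefID, DishID} is {ChefID, Date, DishID, Ingredient, KitchenStation, Price}, the whole schema; {ChefID, DishID} is a candidate key.
Closure of {ChefID, KitchenStation} is {ChefID, Date, DishID, Ingredient, KitchenStation, Price}, the whole schema; {ChefID, KitchenStation} is a candidate key.
Closure of {Date, Price} is {ChefID, Date, DishID, Ingredient, KitchenStation, Price}, the whole schema; {Date, Price} is a candidate key.
No proper subset of any of these is a key, and no other minimal superkey exists.

{ChefID, DishID}, {ChefID, KitchenStation}, {Date, Price}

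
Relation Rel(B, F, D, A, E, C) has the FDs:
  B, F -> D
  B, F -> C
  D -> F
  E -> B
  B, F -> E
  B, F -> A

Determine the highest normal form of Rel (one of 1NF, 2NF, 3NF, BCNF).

Candidate keys: {B, D}, {B, F}, {D, E}, {E, F}. Prime attributes: {B, D, E, F}.
For D -> F we have {D}⁺ = {D, F}; {D} is not a superkey, so BCNF fails.
Since {F} ⊆ prime attributes and every other non-superkey FD also has a prime right side, the schema is in 3NF.

3NF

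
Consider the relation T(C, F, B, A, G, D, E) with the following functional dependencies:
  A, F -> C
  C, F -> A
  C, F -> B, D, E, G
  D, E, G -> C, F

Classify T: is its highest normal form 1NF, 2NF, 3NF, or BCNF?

BCNF

Candidate keys: {A, F}, {C, F}, {D, E, G}. Prime attributes: {A, C, D, E, F, G}.
Every FD has a superkey on the left, so the relation is in BCNF.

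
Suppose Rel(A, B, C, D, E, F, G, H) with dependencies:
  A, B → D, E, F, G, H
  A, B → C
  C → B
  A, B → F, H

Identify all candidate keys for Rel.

{A, B}, {A, C}

Attributes never on any right-hand side: {A} — every candidate key must contain it.
{A, B}⁺ = {A, B, C, D, E, F, G, H}, which is every attribute, so {A, B} is a candidate key.
{A, C}⁺ = {A, B, C, D, E, F, G, H}, which is every attribute, so {A, C} is a candidate key.
These are minimal and exhaustive — every other superkey contains one of them.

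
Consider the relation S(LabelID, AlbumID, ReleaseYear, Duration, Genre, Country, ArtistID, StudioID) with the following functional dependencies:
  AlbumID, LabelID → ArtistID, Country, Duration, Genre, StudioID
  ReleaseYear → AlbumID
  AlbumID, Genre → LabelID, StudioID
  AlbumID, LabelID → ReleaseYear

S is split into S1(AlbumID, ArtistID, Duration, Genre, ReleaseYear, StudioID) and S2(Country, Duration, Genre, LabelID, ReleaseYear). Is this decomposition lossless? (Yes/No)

Yes

Common attributes: {Duration, Genre, ReleaseYear}; their closure is {AlbumID, ArtistID, Country, Duration, Genre, LabelID, ReleaseYear, StudioID}.
This includes all of S1, so the common attributes are a superkey of S1 — the join is lossless.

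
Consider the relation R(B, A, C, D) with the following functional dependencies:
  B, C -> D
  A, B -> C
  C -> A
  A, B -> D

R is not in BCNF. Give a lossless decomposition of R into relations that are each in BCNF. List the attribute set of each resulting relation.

{A, C}; {B, C, D}

Candidate keys of the original relation: {A, B}, {B, C}.
{A, B, C, D}: {C} determines {A, C} here but is not a superkey — split on C -> A, giving {A, C} and {B, C, D}.
{A, C} is in BCNF.
{B, C, D} is in BCNF.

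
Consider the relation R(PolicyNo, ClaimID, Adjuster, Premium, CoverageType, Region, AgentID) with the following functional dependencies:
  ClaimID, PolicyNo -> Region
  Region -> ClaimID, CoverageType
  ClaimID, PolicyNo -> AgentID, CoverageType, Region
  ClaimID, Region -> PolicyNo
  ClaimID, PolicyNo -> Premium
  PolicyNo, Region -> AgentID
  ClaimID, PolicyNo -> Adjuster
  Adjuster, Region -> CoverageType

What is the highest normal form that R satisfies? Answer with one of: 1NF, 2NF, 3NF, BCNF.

BCNF

Candidate keys: {ClaimID, PolicyNo}, {Region}. Prime attributes: {ClaimID, PolicyNo, Region}.
The left-hand side of every FD is a superkey, so BCNF is satisfied.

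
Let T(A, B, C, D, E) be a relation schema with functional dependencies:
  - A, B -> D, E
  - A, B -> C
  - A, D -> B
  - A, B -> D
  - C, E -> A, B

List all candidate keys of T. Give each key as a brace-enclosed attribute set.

{A, B}, {A, D}, {C, E}

{A, B}⁺ = {A, B, C, D, E}, which is every attribute, so {A, B} is a candidate key.
{A, D}⁺ = {A, B, C, D, E}, which is every attribute, so {A, D} is a candidate key.
{C, E}⁺ = {A, B, C, D, E}, which is every attribute, so {C, E} is a candidate key.
Any other superkey properly contains one of these, so there are no further candidate keys.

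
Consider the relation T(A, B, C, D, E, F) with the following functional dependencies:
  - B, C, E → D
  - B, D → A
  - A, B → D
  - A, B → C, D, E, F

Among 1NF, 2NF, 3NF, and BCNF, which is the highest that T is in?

Candidate keys: {A, B}, {B, C, E}, {B, D}. Prime attributes: {A, B, C, D, E}.
The left-hand side of every FD is a superkey, so BCNF is satisfied.

BCNF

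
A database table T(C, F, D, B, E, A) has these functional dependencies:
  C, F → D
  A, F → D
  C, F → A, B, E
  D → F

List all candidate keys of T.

{C} never appears on the right of any FD, so every key must include it.
{C, D}⁺ = {A, B, C, D, E, F} — all of the relation — so {C, D} is a candidate key.
{C, F}⁺ = {A, B, C, D, E, F} — all of the relation — so {C, F} is a candidate key.
These are minimal and exhaustive — every other superkey contains one of them.

{C, D}, {C, F}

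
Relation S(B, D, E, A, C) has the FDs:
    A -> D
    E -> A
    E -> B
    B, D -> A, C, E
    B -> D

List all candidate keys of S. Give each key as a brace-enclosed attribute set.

{B} is a candidate key since {B}⁺ = {A, B, C, D, E} covers every attribute.
{E} is a candidate key since {E}⁺ = {A, B, C, D, E} covers every attribute.
Any other superkey properly contains one of these, so there are no further candidate keys.

{B}, {E}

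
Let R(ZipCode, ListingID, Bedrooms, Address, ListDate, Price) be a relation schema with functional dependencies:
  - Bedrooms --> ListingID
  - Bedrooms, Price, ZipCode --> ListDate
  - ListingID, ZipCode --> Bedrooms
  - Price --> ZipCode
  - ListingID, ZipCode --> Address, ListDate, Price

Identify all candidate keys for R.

Closure of {Bedrooms, Price} is {Address, Bedrooms, ListDate, ListingID, Price, ZipCode}, the whole schema; {Bedrooms, Price} is a candidate key.
Closure of {Bedrooms, ZipCode} is {Address, Bedrooms, ListDate, ListingID, Price, ZipCode}, the whole schema; {Bedrooms, ZipCode} is a candidate key.
Closure of {ListingID, Price} is {Address, Bedrooms, ListDate, ListingID, Price, ZipCode}, the whole schema; {ListingID, Price} is a candidate key.
Closure of {ListingID, ZipCode} is {Address, Bedrooms, ListDate, ListingID, Price, ZipCode}, the whole schema; {ListingID, ZipCode} is a candidate key.
No proper subset of any of these is a key, and no other minimal superkey exists.

{Bedrooms, Price}, {Bedrooms, ZipCode}, {ListingID, Price}, {ListingID, ZipCode}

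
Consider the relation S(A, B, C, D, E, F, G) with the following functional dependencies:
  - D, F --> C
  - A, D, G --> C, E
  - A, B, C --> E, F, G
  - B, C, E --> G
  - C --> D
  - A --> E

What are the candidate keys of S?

{A, B, C}, {A, B, D, F}, {A, B, D, G}

Attributes never on any right-hand side: {A, B} — every candidate key must contain all of them.
{A, B, C}⁺ = {A, B, C, D, E, F, G} — all of the relation — so {A, B, C} is a candidate key.
{A, B, D, F}⁺ = {A, B, C, D, E, F, G} — all of the relation — so {A, B, D, F} is a candidate key.
{A, B, D, G}⁺ = {A, B, C, D, E, F, G} — all of the relation — so {A, B, D, G} is a candidate key.
Any other superkey properly contains one of these, so there are no further candidate keys.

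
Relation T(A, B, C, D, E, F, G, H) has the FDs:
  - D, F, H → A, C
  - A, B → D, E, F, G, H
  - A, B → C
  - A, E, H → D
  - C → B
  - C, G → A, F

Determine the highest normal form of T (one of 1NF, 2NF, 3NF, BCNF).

3NF

Candidate keys: {A, B}, {A, C}, {A, E, F, H}, {C, G}, {D, F, H}. Prime attributes: {A, B, C, D, E, F, G, H}.
A, E, H → D: {A, E, H}⁺ = {A, D, E, H}, which is not all of the attributes, so the left side is not a superkey — BCNF is violated.
Since {D} ⊆ prime attributes and every other non-superkey FD also has a prime right side, the schema is in 3NF.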